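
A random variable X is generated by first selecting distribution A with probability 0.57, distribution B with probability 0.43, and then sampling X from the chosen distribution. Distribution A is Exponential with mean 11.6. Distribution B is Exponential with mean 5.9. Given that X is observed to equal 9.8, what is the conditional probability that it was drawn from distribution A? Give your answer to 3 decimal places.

Likelihoods f(9.8 | ·): A: 0.0370372; B: 0.0321942.
Posterior ∝ prior × likelihood. Numerator for A: 0.57·0.0370372 = 0.0211112.
Normalizing constant: 0.57·0.0370372 + 0.43·0.0321942 = 0.0349547.
P(A | observation) = 0.0211112 / 0.0349547 = 0.603959.

0.604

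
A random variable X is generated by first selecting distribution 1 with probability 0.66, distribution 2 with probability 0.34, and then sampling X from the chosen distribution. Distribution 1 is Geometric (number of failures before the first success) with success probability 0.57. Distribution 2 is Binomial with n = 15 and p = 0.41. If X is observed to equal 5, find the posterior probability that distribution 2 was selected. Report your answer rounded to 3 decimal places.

0.916

Likelihoods P(X=5 | ·): 1: 0.00837948; 2: 0.177826.
Posterior ∝ prior × likelihood. Numerator for 2: 0.34·0.177826 = 0.0604608.
Normalizing constant: 0.66·0.00837948 + 0.34·0.177826 = 0.0659912.
P(2 | observation) = 0.0604608 / 0.0659912 = 0.916194.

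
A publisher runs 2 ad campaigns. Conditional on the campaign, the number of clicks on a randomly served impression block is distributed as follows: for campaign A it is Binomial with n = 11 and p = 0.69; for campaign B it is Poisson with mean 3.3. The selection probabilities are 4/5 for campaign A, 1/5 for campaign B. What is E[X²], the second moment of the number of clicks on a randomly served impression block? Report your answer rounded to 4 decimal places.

50.8068

For each component E[X²] = Var + (mean)², giving A: 59.961; B: 14.19.
Overall E[X²] = 0.8·59.961 + 0.2·14.19 = 50.8068.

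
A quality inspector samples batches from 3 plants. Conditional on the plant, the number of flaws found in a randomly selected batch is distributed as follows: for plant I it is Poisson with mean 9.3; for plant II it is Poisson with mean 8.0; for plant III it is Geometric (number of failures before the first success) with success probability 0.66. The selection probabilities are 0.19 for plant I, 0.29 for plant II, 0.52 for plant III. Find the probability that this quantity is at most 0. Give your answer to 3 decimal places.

Conditional on each plant, P(X ≤ 0): I: 9.14242e-05; II: 0.000335463; III: 0.66.
By total probability, P(X ≤ 0) = 0.19·9.14242e-05 + 0.29·0.000335463 + 0.52·0.66 = 0.343315.

0.343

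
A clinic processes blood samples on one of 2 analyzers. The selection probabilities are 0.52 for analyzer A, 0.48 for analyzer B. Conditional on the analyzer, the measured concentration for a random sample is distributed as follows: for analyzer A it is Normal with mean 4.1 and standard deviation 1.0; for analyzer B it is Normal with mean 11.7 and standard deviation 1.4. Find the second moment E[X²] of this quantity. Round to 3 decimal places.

For each component E[X²] = Var + (mean)², giving A: 17.81; B: 138.85.
Overall E[X²] = 0.52·17.81 + 0.48·138.85 = 75.9092.

75.909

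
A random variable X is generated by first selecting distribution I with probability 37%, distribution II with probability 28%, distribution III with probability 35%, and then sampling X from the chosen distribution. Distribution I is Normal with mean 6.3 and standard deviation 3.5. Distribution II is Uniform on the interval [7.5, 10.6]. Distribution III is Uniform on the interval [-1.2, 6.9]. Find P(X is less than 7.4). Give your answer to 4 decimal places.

0.5806

Conditional on each component, P(X < 7.4): I: 0.623348; II: 0; III: 1.
By total probability, P(X < 7.4) = 0.37·0.623348 + 0.28·0 + 0.35·1 = 0.580639.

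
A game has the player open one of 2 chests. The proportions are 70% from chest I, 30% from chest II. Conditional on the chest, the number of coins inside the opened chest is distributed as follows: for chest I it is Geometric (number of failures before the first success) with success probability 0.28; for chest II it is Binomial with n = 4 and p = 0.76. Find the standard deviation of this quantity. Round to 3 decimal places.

Per component, I: μ=2.57143, E[X²]=15.7959; II: μ=3.04, E[X²]=9.9712.
E[X] = 0.7·2.57143 + 0.3·3.04 = 2.712.
E[X²] = 0.7·15.7959 + 0.3·9.9712 = 14.0485.
Var(X) = E[X²] − (E[X])² = 14.0485 − 7.35494 = 6.69356.
SD(X) = √6.69356 = 2.58719.

2.587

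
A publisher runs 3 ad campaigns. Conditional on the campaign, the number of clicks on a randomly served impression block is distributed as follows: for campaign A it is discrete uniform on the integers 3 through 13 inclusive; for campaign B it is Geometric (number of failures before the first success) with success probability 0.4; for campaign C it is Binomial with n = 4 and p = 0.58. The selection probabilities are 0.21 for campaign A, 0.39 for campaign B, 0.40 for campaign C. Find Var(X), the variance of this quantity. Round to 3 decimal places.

Per component, A: μ=8, E[X²]=74; B: μ=1.5, E[X²]=6; C: μ=2.32, E[X²]=6.3568.
E[X] = 0.21·8 + 0.39·1.5 + 0.4·2.32 = 3.193.
E[X²] = 0.21·74 + 0.39·6 + 0.4·6.3568 = 20.4227.
Var(X) = E[X²] − (E[X])² = 20.4227 − 10.1952 = 10.2275.

10.227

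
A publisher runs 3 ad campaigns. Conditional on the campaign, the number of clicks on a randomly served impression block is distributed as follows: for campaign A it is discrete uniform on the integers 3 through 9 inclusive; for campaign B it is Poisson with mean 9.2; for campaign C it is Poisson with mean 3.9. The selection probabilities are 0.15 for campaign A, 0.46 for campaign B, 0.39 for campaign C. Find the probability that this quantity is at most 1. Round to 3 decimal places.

Conditional on each campaign, P(X ≤ 1): A: 0; B: 0.0010306; C: 0.0991854.
By total probability, P(X ≤ 1) = 0.15·0 + 0.46·0.0010306 + 0.39·0.0991854 = 0.0391564.

0.039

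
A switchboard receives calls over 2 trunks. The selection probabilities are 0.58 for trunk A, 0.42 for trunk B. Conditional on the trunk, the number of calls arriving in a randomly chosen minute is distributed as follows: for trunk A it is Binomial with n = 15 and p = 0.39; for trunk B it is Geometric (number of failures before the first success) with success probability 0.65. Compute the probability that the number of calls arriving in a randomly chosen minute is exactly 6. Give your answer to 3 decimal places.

0.120

Conditional on each trunk, P(X = 6): A: 0.205949; B: 0.00119487.
By total probability, P(X = 6) = 0.58·0.205949 + 0.42·0.00119487 = 0.119952.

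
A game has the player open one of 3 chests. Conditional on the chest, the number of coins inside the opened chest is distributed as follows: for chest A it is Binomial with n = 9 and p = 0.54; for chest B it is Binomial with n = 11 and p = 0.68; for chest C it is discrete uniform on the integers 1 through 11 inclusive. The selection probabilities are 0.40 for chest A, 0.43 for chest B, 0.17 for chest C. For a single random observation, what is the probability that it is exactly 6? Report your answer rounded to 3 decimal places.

Conditional on each chest, P(X = 6): A: 0.202729; B: 0.153266; C: 0.0909091.
By total probability, P(X = 6) = 0.4·0.202729 + 0.43·0.153266 + 0.17·0.0909091 = 0.16245.

0.162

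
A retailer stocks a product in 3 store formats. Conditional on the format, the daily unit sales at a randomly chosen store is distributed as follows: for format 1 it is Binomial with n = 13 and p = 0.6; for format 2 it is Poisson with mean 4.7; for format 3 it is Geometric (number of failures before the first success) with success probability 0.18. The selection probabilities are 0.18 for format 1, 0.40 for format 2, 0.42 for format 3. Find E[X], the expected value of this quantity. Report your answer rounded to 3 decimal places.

Component means — 1: 7.8; 2: 4.7; 3: 4.55556.
E[X] = 0.18·7.8 + 0.4·4.7 + 0.42·4.55556 = 5.19733.

5.197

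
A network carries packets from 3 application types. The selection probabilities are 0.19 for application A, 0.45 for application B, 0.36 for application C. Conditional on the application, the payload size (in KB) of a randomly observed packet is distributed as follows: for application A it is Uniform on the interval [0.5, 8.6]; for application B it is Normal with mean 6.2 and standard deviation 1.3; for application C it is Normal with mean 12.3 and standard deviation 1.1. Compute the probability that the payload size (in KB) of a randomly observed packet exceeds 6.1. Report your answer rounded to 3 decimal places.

0.657

Conditional on each application, P(X > 6.1): A: 0.308642; B: 0.530658; C: 1.
By total probability, P(X > 6.1) = 0.19·0.308642 + 0.45·0.530658 + 0.36·1 = 0.657438.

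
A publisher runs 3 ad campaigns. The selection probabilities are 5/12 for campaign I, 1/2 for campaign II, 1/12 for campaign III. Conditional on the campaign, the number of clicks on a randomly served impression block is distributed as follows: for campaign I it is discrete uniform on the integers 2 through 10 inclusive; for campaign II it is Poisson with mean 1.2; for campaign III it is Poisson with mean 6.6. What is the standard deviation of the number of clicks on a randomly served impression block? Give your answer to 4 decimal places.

3.1552

Per component, I: μ=6, E[X²]=42.6667; II: μ=1.2, E[X²]=2.64; III: μ=6.6, E[X²]=50.16.
E[X] = 0.416667·6 + 0.5·1.2 + 0.0833333·6.6 = 3.65.
E[X²] = 0.416667·42.6667 + 0.5·2.64 + 0.0833333·50.16 = 23.2778.
Var(X) = E[X²] − (E[X])² = 23.2778 − 13.3225 = 9.95528.
SD(X) = √9.95528 = 3.1552.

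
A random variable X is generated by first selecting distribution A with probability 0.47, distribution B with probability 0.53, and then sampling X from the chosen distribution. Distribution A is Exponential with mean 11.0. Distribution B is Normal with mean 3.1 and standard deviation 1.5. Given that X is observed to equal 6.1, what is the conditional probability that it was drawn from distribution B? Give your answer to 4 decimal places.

Likelihoods f(6.1 | ·): A: 0.0522121; B: 0.035994.
Posterior ∝ prior × likelihood. Numerator for B: 0.53·0.035994 = 0.0190768.
Normalizing constant: 0.47·0.0522121 + 0.53·0.035994 = 0.0436165.
P(B | observation) = 0.0190768 / 0.0436165 = 0.437376.

0.4374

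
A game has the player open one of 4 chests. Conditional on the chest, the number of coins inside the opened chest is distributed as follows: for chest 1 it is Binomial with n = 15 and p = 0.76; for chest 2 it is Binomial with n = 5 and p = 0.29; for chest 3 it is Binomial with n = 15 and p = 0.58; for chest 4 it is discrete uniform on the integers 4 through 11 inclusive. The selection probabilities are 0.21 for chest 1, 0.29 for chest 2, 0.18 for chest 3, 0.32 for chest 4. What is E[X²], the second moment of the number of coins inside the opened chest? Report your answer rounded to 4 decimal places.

62.7364

For each component E[X²] = Var + (mean)², giving 1: 132.696; 2: 3.132; 3: 79.344; 4: 61.5.
Overall E[X²] = 0.21·132.696 + 0.29·3.132 + 0.18·79.344 + 0.32·61.5 = 62.7364.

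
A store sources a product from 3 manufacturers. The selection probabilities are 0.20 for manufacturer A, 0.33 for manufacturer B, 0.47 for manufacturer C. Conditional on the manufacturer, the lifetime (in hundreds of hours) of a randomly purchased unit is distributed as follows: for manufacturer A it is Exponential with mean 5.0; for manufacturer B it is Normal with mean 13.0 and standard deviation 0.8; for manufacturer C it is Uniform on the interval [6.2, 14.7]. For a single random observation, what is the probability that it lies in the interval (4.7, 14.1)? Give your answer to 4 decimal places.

Conditional on each manufacturer, P(4.7 < X < 14.1): A: 0.331022; B: 0.915434; C: 0.929412.
By total probability, P(4.7 < X < 14.1) = 0.2·0.331022 + 0.33·0.915434 + 0.47·0.929412 = 0.805121.

0.8051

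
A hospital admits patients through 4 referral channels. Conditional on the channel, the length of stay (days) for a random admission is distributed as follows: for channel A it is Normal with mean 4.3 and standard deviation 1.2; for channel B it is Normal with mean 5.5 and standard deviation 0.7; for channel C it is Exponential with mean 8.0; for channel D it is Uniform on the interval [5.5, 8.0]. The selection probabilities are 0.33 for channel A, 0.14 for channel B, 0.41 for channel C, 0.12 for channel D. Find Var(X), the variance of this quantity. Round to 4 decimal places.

29.4647

Per component, A: μ=4.3, E[X²]=19.93; B: μ=5.5, E[X²]=30.74; C: μ=8, E[X²]=128; D: μ=6.75, E[X²]=46.0833.
E[X] = 0.33·4.3 + 0.14·5.5 + 0.41·8 + 0.12·6.75 = 6.279.
E[X²] = 0.33·19.93 + 0.14·30.74 + 0.41·128 + 0.12·46.0833 = 68.8905.
Var(X) = E[X²] − (E[X])² = 68.8905 − 39.4258 = 29.4647.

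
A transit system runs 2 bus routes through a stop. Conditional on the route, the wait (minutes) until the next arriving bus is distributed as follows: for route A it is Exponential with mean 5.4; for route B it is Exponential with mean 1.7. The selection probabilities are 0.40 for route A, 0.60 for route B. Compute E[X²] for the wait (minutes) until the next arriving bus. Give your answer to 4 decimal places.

For each component E[X²] = Var + (mean)², giving A: 58.32; B: 5.78.
Overall E[X²] = 0.4·58.32 + 0.6·5.78 = 26.796.

26.7960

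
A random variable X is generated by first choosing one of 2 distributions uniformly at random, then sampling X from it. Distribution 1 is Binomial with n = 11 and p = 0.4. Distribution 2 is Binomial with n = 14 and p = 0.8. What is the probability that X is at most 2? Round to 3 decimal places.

Conditional on each component, P(X ≤ 2): 1: 0.118917; 2: 2.4789e-07.
By total probability, P(X ≤ 2) = 0.5·0.118917 + 0.5·2.4789e-07 = 0.0594585.

0.059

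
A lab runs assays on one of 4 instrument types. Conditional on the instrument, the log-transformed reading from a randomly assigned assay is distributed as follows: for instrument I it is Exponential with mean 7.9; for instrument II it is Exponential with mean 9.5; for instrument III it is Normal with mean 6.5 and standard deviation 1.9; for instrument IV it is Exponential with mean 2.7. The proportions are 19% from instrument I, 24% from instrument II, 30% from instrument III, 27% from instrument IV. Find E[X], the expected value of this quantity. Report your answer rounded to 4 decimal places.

6.4600

Component means — I: 7.9; II: 9.5; III: 6.5; IV: 2.7.
E[X] = 0.19·7.9 + 0.24·9.5 + 0.3·6.5 + 0.27·2.7 = 6.46.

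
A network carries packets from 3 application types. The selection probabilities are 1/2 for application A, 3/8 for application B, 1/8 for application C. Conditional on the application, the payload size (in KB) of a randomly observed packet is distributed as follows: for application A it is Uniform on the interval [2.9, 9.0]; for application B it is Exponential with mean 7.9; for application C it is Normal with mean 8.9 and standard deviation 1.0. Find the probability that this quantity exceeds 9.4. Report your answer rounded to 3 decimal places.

0.153

Conditional on each application, P(X > 9.4): A: 0; B: 0.30426; C: 0.308538.
By total probability, P(X > 9.4) = 0.5·0 + 0.375·0.30426 + 0.125·0.308538 = 0.152665.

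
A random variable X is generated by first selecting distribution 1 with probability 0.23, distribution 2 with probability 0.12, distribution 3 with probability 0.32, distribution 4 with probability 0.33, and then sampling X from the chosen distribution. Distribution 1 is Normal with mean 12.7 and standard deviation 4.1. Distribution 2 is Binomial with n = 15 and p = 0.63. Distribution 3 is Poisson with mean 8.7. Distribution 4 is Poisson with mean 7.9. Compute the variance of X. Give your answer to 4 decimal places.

Per component, 1: μ=12.7, E[X²]=178.1; 2: μ=9.45, E[X²]=92.799; 3: μ=8.7, E[X²]=84.39; 4: μ=7.9, E[X²]=70.31.
E[X] = 0.23·12.7 + 0.12·9.45 + 0.32·8.7 + 0.33·7.9 = 9.446.
E[X²] = 0.23·178.1 + 0.12·92.799 + 0.32·84.39 + 0.33·70.31 = 102.306.
Var(X) = E[X²] − (E[X])² = 102.306 − 89.2269 = 13.0791.

13.0791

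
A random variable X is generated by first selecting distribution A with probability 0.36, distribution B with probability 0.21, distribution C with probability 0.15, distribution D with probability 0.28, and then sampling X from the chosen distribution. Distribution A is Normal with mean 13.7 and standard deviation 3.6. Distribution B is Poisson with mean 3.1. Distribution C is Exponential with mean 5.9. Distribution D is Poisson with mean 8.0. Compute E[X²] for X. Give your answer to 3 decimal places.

105.506

For each component E[X²] = Var + (mean)², giving A: 200.65; B: 12.71; C: 69.62; D: 72.
Overall E[X²] = 0.36·200.65 + 0.21·12.71 + 0.15·69.62 + 0.28·72 = 105.506.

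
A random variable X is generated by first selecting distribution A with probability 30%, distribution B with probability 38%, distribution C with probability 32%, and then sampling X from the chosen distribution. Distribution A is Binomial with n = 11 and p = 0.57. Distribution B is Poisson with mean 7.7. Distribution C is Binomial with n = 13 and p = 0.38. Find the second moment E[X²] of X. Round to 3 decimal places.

For each component E[X²] = Var + (mean)², giving A: 42.009; B: 66.99; C: 27.4664.
Overall E[X²] = 0.3·42.009 + 0.38·66.99 + 0.32·27.4664 = 46.8481.

46.848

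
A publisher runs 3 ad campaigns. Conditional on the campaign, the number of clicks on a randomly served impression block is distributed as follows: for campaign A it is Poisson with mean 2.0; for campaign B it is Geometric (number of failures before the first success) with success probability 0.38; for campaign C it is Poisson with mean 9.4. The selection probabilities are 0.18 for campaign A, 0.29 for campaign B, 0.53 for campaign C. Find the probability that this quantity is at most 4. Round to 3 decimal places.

0.457

Conditional on each campaign, P(X ≤ 4): A: 0.947347; B: 0.908387; C: 0.0428778.
By total probability, P(X ≤ 4) = 0.18·0.947347 + 0.29·0.908387 + 0.53·0.0428778 = 0.45668.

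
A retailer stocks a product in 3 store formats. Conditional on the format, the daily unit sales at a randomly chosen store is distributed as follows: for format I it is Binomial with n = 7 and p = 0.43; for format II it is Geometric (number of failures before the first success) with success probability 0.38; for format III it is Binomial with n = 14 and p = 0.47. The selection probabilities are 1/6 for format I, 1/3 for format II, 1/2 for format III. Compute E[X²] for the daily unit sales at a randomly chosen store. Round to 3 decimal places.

For each component E[X²] = Var + (mean)², giving I: 10.7758; II: 6.95568; III: 46.7838.
Overall E[X²] = 0.166667·10.7758 + 0.333333·6.95568 + 0.5·46.7838 = 27.5064.

27.506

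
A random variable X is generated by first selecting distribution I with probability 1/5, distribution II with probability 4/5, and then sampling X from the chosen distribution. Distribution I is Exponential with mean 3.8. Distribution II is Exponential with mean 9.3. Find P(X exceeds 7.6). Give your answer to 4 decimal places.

0.3804

Conditional on each component, P(X > 7.6): I: 0.135335; II: 0.441665.
By total probability, P(X > 7.6) = 0.2·0.135335 + 0.8·0.441665 = 0.380399.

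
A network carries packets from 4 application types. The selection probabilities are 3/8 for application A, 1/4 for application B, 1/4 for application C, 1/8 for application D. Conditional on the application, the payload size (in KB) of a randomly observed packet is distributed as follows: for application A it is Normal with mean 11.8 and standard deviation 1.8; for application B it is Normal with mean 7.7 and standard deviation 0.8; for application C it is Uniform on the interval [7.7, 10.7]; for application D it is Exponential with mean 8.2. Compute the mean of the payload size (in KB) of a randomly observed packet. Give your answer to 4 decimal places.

9.6750

Component means — A: 11.8; B: 7.7; C: 9.2; D: 8.2.
E[X] = 0.375·11.8 + 0.25·7.7 + 0.25·9.2 + 0.125·8.2 = 9.675.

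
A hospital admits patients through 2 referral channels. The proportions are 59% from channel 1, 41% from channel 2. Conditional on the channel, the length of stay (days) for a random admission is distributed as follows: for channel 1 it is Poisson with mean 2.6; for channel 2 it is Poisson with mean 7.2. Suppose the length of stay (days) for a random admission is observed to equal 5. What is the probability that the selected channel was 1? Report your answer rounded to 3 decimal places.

Likelihoods P(X=5 | ·): 1: 0.0735394; 2: 0.120382.
Posterior ∝ prior × likelihood. Numerator for 1: 0.59·0.0735394 = 0.0433882.
Normalizing constant: 0.59·0.0735394 + 0.41·0.120382 = 0.0927448.
P(1 | observation) = 0.0433882 / 0.0927448 = 0.467824.

0.468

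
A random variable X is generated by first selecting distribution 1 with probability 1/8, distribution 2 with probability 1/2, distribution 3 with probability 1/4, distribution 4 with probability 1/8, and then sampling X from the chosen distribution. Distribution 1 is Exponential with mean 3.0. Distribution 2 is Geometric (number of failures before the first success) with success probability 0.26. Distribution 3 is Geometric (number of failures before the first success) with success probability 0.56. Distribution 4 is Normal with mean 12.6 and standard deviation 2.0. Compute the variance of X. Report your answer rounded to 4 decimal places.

19.8824

Per component, 1: μ=3, E[X²]=18; 2: μ=2.84615, E[X²]=19.0473; 3: μ=0.785714, E[X²]=2.02041; 4: μ=12.6, E[X²]=162.76.
E[X] = 0.125·3 + 0.5·2.84615 + 0.25·0.785714 + 0.125·12.6 = 3.56951.
E[X²] = 0.125·18 + 0.5·19.0473 + 0.25·2.02041 + 0.125·162.76 = 32.6238.
Var(X) = E[X²] − (E[X])² = 32.6238 − 12.7414 = 19.8824.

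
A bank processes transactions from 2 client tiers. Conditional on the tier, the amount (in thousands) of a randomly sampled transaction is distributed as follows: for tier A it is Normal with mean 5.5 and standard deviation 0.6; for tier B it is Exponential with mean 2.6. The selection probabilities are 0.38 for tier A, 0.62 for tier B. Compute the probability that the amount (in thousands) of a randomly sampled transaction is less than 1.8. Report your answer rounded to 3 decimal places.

0.310

Conditional on each tier, P(X < 1.8): A: 3.48723e-10; B: 0.49958.
By total probability, P(X < 1.8) = 0.38·3.48723e-10 + 0.62·0.49958 = 0.30974.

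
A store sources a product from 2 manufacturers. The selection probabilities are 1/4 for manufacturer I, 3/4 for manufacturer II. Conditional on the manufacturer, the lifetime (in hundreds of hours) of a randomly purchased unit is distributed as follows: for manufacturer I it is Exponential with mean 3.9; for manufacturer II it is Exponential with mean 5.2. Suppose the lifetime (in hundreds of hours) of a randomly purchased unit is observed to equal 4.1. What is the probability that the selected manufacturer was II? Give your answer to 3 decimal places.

Likelihoods f(4.1 | ·): I: 0.0896127; II: 0.0874122.
Posterior ∝ prior × likelihood. Numerator for II: 0.75·0.0874122 = 0.0655592.
Normalizing constant: 0.25·0.0896127 + 0.75·0.0874122 = 0.0879623.
P(II | observation) = 0.0655592 / 0.0879623 = 0.74531.

0.745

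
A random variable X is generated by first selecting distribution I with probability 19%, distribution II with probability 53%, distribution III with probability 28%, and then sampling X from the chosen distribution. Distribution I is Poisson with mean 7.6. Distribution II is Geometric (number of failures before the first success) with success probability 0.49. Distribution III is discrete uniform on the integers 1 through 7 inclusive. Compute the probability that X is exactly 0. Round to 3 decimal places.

0.260

Conditional on each component, P(X = 0): I: 0.000500451; II: 0.49; III: 0.
By total probability, P(X = 0) = 0.19·0.000500451 + 0.53·0.49 + 0.28·0 = 0.259795.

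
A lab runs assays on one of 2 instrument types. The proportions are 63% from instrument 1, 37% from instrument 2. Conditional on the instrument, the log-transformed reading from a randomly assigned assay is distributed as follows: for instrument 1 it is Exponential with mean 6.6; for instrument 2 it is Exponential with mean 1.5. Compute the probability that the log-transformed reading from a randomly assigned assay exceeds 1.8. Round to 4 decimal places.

Conditional on each instrument, P(X > 1.8): 1: 0.7613; 2: 0.301194.
By total probability, P(X > 1.8) = 0.63·0.7613 + 0.37·0.301194 = 0.591061.

0.5911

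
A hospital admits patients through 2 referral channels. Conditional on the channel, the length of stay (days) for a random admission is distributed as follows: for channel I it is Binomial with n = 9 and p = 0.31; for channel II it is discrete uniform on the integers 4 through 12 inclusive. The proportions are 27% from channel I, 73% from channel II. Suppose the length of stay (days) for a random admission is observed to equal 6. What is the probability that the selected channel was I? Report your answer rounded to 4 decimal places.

Likelihoods P(X=6 | ·): I: 0.0244904; II: 0.111111.
Posterior ∝ prior × likelihood. Numerator for I: 0.27·0.0244904 = 0.00661242.
Normalizing constant: 0.27·0.0244904 + 0.73·0.111111 = 0.0877235.
P(I | observation) = 0.00661242 / 0.0877235 = 0.075378.

0.0754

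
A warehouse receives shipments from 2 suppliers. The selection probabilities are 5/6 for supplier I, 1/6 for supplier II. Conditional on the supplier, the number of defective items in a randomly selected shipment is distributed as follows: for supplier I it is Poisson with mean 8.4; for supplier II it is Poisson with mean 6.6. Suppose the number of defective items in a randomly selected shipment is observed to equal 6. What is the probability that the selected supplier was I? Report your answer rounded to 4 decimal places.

Likelihoods P(X=6 | ·): I: 0.109716; II: 0.156166.
Posterior ∝ prior × likelihood. Numerator for I: 0.833333·0.109716 = 0.0914299.
Normalizing constant: 0.833333·0.109716 + 0.166667·0.156166 = 0.117458.
P(I | observation) = 0.0914299 / 0.117458 = 0.778408.

0.7784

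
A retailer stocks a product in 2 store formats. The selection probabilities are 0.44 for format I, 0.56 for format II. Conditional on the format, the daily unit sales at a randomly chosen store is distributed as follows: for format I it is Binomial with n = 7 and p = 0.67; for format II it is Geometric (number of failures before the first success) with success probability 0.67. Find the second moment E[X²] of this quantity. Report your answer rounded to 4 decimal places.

10.9068

For each component E[X²] = Var + (mean)², giving I: 23.5438; II: 0.977723.
Overall E[X²] = 0.44·23.5438 + 0.56·0.977723 = 10.9068.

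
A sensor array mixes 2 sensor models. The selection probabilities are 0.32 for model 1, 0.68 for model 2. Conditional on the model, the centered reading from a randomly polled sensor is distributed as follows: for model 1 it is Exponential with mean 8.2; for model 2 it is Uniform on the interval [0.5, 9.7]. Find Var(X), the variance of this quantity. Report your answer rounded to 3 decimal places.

28.404

Per component, 1: μ=8.2, E[X²]=134.48; 2: μ=5.1, E[X²]=33.0633.
E[X] = 0.32·8.2 + 0.68·5.1 = 6.092.
E[X²] = 0.32·134.48 + 0.68·33.0633 = 65.5167.
Var(X) = E[X²] − (E[X])² = 65.5167 − 37.1125 = 28.4042.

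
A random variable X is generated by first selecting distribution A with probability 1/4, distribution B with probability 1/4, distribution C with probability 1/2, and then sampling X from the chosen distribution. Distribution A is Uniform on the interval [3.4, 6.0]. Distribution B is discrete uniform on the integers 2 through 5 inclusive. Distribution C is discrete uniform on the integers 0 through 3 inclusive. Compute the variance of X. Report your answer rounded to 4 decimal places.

Per component, A: μ=4.7, E[X²]=22.6533; B: μ=3.5, E[X²]=13.5; C: μ=1.5, E[X²]=3.5.
E[X] = 0.25·4.7 + 0.25·3.5 + 0.5·1.5 = 2.8.
E[X²] = 0.25·22.6533 + 0.25·13.5 + 0.5·3.5 = 10.7883.
Var(X) = E[X²] − (E[X])² = 10.7883 − 7.84 = 2.94833.

2.9483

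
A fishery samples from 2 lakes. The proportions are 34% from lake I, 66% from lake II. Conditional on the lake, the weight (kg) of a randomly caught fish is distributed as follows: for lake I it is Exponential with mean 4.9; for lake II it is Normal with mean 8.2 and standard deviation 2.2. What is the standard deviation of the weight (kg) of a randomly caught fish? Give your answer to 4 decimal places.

3.7150

Per component, I: μ=4.9, E[X²]=48.02; II: μ=8.2, E[X²]=72.08.
E[X] = 0.34·4.9 + 0.66·8.2 = 7.078.
E[X²] = 0.34·48.02 + 0.66·72.08 = 63.8996.
Var(X) = E[X²] − (E[X])² = 63.8996 − 50.0981 = 13.8015.
SD(X) = √13.8015 = 3.71504.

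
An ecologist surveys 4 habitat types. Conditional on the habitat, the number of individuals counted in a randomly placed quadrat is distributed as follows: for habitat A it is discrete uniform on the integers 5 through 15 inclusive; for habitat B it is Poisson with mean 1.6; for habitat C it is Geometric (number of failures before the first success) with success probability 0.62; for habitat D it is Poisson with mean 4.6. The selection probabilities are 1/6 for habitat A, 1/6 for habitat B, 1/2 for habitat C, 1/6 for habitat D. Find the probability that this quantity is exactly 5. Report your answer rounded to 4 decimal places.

Conditional on each habitat, P(X = 5): A: 0.0909091; B: 0.017642; C: 0.00491258; D: 0.172526.
By total probability, P(X = 5) = 0.166667·0.0909091 + 0.166667·0.017642 + 0.5·0.00491258 + 0.166667·0.172526 = 0.0493024.

0.0493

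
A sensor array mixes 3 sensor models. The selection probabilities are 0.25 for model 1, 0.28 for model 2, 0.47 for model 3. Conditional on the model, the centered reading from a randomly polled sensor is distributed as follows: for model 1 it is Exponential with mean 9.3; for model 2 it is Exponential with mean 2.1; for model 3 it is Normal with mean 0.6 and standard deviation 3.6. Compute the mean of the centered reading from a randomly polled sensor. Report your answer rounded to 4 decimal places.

3.1950

Component means — 1: 9.3; 2: 2.1; 3: 0.6.
E[X] = 0.25·9.3 + 0.28·2.1 + 0.47·0.6 = 3.195.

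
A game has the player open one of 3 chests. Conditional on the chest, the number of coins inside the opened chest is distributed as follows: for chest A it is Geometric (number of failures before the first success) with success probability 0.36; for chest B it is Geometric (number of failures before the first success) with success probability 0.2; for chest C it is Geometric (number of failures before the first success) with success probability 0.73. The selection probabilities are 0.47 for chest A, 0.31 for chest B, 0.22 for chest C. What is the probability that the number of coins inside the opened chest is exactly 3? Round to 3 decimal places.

0.079

Conditional on each chest, P(X = 3): A: 0.0943718; B: 0.1024; C: 0.0143686.
By total probability, P(X = 3) = 0.47·0.0943718 + 0.31·0.1024 + 0.22·0.0143686 = 0.0792599.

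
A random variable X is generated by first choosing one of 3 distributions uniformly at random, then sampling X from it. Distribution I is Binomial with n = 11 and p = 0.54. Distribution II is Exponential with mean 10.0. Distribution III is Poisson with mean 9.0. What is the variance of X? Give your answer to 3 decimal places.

Per component, I: μ=5.94, E[X²]=38.016; II: μ=10, E[X²]=200; III: μ=9, E[X²]=90.
E[X] = 0.333333·5.94 + 0.333333·10 + 0.333333·9 = 8.31333.
E[X²] = 0.333333·38.016 + 0.333333·200 + 0.333333·90 = 109.339.
Var(X) = E[X²] − (E[X])² = 109.339 − 69.1115 = 40.2272.

40.227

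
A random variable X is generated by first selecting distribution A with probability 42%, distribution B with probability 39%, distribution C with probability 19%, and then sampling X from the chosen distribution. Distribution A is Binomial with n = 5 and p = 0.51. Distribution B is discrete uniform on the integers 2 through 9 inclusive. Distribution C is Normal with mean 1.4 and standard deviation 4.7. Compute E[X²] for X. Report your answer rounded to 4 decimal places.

For each component E[X²] = Var + (mean)², giving A: 7.752; B: 35.5; C: 24.05.
Overall E[X²] = 0.42·7.752 + 0.39·35.5 + 0.19·24.05 = 21.6703.

21.6703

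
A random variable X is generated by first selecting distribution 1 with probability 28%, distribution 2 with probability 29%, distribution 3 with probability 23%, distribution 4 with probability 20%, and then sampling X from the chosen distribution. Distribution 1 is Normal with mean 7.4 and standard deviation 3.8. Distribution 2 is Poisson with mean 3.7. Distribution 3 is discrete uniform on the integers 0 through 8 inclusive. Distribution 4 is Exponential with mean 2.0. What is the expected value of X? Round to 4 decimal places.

4.4650

Component means — 1: 7.4; 2: 3.7; 3: 4; 4: 2.
E[X] = 0.28·7.4 + 0.29·3.7 + 0.23·4 + 0.2·2 = 4.465.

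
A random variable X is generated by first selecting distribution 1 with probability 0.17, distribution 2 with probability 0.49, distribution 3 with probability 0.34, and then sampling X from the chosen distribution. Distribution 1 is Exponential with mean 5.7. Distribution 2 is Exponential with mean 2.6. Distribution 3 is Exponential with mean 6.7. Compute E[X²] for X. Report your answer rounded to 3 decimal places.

48.197

For each component E[X²] = Var + (mean)², giving 1: 64.98; 2: 13.52; 3: 89.78.
Overall E[X²] = 0.17·64.98 + 0.49·13.52 + 0.34·89.78 = 48.1966.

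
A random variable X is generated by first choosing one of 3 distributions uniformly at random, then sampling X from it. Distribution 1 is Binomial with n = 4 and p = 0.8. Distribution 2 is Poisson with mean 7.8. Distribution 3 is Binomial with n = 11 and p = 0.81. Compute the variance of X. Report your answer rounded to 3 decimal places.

9.488

Per component, 1: μ=3.2, E[X²]=10.88; 2: μ=7.8, E[X²]=68.64; 3: μ=8.91, E[X²]=81.081.
E[X] = 0.333333·3.2 + 0.333333·7.8 + 0.333333·8.91 = 6.63667.
E[X²] = 0.333333·10.88 + 0.333333·68.64 + 0.333333·81.081 = 53.5337.
Var(X) = E[X²] − (E[X])² = 53.5337 − 44.0453 = 9.48832.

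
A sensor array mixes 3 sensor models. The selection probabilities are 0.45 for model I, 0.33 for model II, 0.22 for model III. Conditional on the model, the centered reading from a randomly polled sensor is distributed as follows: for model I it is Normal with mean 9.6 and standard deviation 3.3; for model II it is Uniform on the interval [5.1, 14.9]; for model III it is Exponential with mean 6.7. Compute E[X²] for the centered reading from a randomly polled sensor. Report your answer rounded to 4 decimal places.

101.7652

For each component E[X²] = Var + (mean)², giving I: 103.05; II: 108.003; III: 89.78.
Overall E[X²] = 0.45·103.05 + 0.33·108.003 + 0.22·89.78 = 101.765.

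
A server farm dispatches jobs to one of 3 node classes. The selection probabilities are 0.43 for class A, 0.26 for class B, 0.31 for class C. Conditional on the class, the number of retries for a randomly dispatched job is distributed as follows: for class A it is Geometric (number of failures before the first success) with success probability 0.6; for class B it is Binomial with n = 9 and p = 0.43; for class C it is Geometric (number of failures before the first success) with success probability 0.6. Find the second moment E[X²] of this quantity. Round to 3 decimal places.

For each component E[X²] = Var + (mean)², giving A: 1.55556; B: 17.1828; C: 1.55556.
Overall E[X²] = 0.43·1.55556 + 0.26·17.1828 + 0.31·1.55556 = 5.61864.

5.619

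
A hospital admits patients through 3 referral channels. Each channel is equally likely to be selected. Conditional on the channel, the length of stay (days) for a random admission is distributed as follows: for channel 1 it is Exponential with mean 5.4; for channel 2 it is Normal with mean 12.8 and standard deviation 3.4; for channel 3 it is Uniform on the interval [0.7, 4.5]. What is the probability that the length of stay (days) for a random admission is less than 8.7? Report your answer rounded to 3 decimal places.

0.638

Conditional on each channel, P(X < 8.7): 1: 0.800334; 2: 0.113931; 3: 1.
By total probability, P(X < 8.7) = 0.333333·0.800334 + 0.333333·0.113931 + 0.333333·1 = 0.638089.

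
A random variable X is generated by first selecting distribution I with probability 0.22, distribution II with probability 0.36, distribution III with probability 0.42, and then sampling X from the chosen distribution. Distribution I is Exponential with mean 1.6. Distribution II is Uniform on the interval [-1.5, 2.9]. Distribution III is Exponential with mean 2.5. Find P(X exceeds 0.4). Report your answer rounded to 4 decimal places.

0.7338

Conditional on each component, P(X > 0.4): I: 0.778801; II: 0.568182; III: 0.852144.
By total probability, P(X > 0.4) = 0.22·0.778801 + 0.36·0.568182 + 0.42·0.852144 = 0.733782.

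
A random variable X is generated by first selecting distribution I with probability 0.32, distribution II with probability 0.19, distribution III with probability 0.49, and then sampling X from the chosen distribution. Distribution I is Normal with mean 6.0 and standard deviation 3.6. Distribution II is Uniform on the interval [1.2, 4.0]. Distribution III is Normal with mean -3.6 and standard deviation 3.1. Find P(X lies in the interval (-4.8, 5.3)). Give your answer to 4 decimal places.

0.6427

Conditional on each component, P(-4.8 < X < 5.3): I: 0.421564; II: 1; III: 0.648612.
By total probability, P(-4.8 < X < 5.3) = 0.32·0.421564 + 0.19·1 + 0.49·0.648612 = 0.64272.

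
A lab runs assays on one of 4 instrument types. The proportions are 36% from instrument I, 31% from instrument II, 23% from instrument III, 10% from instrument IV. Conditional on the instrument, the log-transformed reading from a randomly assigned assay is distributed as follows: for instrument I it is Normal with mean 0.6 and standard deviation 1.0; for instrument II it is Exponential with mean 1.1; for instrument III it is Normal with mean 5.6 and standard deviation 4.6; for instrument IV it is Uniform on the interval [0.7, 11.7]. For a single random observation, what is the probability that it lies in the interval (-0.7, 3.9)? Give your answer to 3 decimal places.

Conditional on each instrument, P(-0.7 < X < 3.9): I: 0.902716; II: 0.971144; III: 0.270442; IV: 0.290909.
By total probability, P(-0.7 < X < 3.9) = 0.36·0.902716 + 0.31·0.971144 + 0.23·0.270442 + 0.1·0.290909 = 0.717325.

0.717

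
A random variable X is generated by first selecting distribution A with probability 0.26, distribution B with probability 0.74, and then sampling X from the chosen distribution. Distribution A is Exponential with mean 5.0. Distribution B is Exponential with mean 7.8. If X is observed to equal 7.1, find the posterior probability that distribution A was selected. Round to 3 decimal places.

Likelihoods f(7.1 | ·): A: 0.0483428; B: 0.0515924.
Posterior ∝ prior × likelihood. Numerator for A: 0.26·0.0483428 = 0.0125691.
Normalizing constant: 0.26·0.0483428 + 0.74·0.0515924 = 0.0507475.
P(A | observation) = 0.0125691 / 0.0507475 = 0.24768.

0.248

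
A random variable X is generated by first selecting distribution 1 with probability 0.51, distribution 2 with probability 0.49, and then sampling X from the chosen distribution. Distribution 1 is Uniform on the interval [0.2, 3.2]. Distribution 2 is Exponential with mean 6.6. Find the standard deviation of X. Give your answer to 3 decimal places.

Per component, 1: μ=1.7, E[X²]=3.64; 2: μ=6.6, E[X²]=87.12.
E[X] = 0.51·1.7 + 0.49·6.6 = 4.101.
E[X²] = 0.51·3.64 + 0.49·87.12 = 44.5452.
Var(X) = E[X²] − (E[X])² = 44.5452 − 16.8182 = 27.727.
SD(X) = √27.727 = 5.26564.

5.266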